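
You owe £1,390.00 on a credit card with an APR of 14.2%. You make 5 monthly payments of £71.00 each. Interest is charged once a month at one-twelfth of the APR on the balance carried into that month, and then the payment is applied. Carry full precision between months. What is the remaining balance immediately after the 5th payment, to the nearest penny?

Monthly rate r = 14.2%/12 = 1.18333% = 0.0118333.
Each month: B ← B·(1+r) − £71.00.
Month 1: interest £16.45; balance after payment £1,335.45.
Month 2: interest £15.80; balance after payment £1,280.25.
Month 3: interest £15.15; balance after payment £1,224.40.
Month 4: interest £14.49; balance after payment £1,167.89.
Month 5: interest £13.82; balance after payment £1,110.71.

£1,110.71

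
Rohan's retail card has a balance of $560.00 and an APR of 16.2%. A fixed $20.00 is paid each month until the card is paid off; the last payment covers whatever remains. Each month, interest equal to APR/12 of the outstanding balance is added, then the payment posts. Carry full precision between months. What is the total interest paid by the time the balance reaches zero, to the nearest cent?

$148.20

Monthly rate r = 16.2%/12 = 1.35% = 0.0135.
Payoff takes n = ⌈−ln(1 − rB₀/P)/ln(1+r)⌉ = ⌈35.408⌉ = 36 payments; the last is $8.20.
Total paid = 35·$20.00 + $8.20 = $708.20.
Total interest = total paid − principal = $708.20 − $560.00 = $148.20.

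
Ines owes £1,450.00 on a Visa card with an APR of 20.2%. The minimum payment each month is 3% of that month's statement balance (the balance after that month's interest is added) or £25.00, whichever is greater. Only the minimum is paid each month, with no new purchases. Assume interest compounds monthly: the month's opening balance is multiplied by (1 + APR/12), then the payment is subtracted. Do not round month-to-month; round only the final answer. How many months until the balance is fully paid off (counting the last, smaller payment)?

Monthly rate r = 20.2%/12 = 1.68333% = 0.0168333.
While 3% of the post-interest balance exceeds £25.00, each month B ← (B·(1+r))·(1 − 0.03), i.e. B shrinks by the factor (1+r)·0.97 = 0.98633.
This holds for months 1–42. Entering month 43 the balance is £813.34; 3% of the post-interest balance is now below £25.00, so the flat £25.00 minimum applies from here.
From month 43 a fixed £25.00 at rate r clears £813.34 in 48 more payments. Total: 42 + 48 = 90 months.

90 months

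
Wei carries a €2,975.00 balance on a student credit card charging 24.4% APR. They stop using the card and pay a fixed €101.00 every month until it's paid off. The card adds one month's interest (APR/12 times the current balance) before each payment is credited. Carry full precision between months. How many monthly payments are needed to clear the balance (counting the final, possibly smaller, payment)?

Monthly rate r = 24.4%/12 = 2.03333% = 0.0203333.
Recurrence: B ← B·(1+r) − €101.00.
Month 1: interest €60.49; balance after payment €2,934.49.
Month 2: interest €59.67; balance after payment €2,893.16.
Closed form: n = −ln(1 − rB₀/P)/ln(1+r) = −ln(0.40107)/ln(1.02033) ≈ 45.387, so the balance reaches zero during payment 46.

46 payments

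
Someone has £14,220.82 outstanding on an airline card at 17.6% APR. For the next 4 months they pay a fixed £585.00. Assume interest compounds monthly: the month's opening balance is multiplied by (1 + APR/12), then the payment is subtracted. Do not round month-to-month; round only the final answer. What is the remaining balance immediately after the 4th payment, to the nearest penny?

£12,681.66

Monthly rate r = 17.6%/12 = 1.46667% = 0.0146667.
Each month: B ← B·(1+r) − £585.00.
Month 1: interest £208.57; balance after payment £13,844.39.
Month 2: interest £203.05; balance after payment £13,462.44.
Month 3: interest £197.45; balance after payment £13,074.89.
Month 4: interest £191.77; balance after payment £12,681.66.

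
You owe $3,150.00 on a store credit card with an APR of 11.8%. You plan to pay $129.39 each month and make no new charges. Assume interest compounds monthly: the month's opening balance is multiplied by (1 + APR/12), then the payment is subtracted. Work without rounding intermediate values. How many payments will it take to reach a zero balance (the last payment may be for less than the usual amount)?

28 months

Monthly rate r = 11.8%/12 = 0.983333% = 0.00983333.
Recurrence: B ← B·(1+r) − $129.39.
Month 1: interest $30.98; balance after payment $3,051.59.
Month 2: interest $30.01; balance after payment $2,952.20.
Closed form: n = −ln(1 − rB₀/P)/ln(1+r) = −ln(0.76061)/ln(1.00983) ≈ 27.964, so the balance reaches zero during payment 28.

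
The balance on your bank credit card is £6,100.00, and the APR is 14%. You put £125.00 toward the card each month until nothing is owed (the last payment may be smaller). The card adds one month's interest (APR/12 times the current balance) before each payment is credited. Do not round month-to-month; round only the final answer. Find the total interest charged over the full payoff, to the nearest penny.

Monthly rate r = 14%/12 = 1.16667% = 0.0116667.
Payoff takes n = ⌈−ln(1 − rB₀/P)/ln(1+r)⌉ = ⌈72.628⌉ = 73 payments; the last is £78.66.
Total paid = 72·£125.00 + £78.66 = £9,078.66.
Total interest = total paid − principal = £9,078.66 − £6,100.00 = £2,978.66.

£2,978.66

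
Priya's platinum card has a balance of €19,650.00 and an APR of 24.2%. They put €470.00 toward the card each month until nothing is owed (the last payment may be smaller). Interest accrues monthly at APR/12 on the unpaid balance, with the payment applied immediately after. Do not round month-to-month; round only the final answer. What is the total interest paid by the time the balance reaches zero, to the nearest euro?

Monthly rate r = 24.2%/12 = 2.01667% = 0.0201667.
Payoff takes n = ⌈−ln(1 − rB₀/P)/ln(1+r)⌉ = ⌈92.777⌉ = 93 payments; the last is €366.09.
Total paid = 92·€470.00 + €366.09 = €43,606.09.
Total interest = total paid − principal = €43,606.09 − €19,650.00 = €23,956.09.

€23,956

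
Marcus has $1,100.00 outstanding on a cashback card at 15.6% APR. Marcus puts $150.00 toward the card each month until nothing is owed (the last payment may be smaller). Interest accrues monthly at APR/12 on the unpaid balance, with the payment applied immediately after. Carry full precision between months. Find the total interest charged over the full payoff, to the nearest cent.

Monthly rate r = 15.6%/12 = 1.3% = 0.013.
Payoff takes n = ⌈−ln(1 − rB₀/P)/ln(1+r)⌉ = ⌈7.757⌉ = 8 payments; the last is $113.70.
Total paid = 7·$150.00 + $113.70 = $1,163.70.
Total interest = total paid − principal = $1,163.70 − $1,100.00 = $63.70.

$63.70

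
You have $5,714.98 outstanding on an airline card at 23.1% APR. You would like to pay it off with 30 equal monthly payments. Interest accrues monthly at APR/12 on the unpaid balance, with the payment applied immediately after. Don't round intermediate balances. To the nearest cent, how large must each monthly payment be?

$252.55

Monthly rate r = 23.1%/12 = 1.925% = 0.01925.
Level-payment amortization: P = B₀·r / (1 − (1+r)^(−n)) = 5714.98·0.01925 / (1 − 1.01925^(−30)).
Denominator 1 − (1+r)^(−30) = 0.435611188.
P = 110.013 / 0.435611188 ≈ 252.55.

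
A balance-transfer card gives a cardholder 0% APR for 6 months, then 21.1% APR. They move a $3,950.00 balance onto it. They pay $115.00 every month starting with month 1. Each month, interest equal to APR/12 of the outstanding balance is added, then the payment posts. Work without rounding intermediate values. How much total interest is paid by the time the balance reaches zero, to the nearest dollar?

$1,293

Promo months 1–6 at r₀ = 0%/12 = 0; months 7+ at r₁ = 21.1%/12 = 0.0175833.
After month 6 (no interest yet): B = $3,950.00 − 6·$115.00 = $3,260.00.
Then at r₁ with $115.00/mo: n₂ = −ln(1 − r₁·B/P)/ln(1+r₁) ≈ 39.59 → 40 more payments.
Total paid = 45·$115.00 + $67.93 = $5,242.93; interest = $5,242.93 − $3,950.00 = $1,292.93.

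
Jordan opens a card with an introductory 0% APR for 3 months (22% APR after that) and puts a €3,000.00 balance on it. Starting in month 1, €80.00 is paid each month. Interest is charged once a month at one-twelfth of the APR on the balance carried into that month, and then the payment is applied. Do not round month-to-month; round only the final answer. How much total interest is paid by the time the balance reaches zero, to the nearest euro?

Promo months 1–3 at r₀ = 0%/12 = 0; months 4+ at r₁ = 22%/12 = 0.0183333.
After month 3 (no interest yet): B = €3,000.00 − 3·€80.00 = €2,760.00.
Then at r₁ with €80.00/mo: n₂ = −ln(1 − r₁·B/P)/ln(1+r₁) ≈ 55.10 → 56 more payments.
Total paid = 58·€80.00 + €8.13 = €4,648.13; interest = €4,648.13 − €3,000.00 = €1,648.13.

€1,648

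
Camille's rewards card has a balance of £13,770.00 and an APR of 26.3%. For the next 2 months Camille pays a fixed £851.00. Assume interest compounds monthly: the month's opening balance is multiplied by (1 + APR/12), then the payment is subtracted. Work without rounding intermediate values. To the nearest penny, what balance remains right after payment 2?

Monthly rate r = 26.3%/12 = 2.19167% = 0.0219167.
Each month: B ← B·(1+r) − £851.00.
Month 1: interest £301.79; balance after payment £13,220.79.
Month 2: interest £289.76; balance after payment £12,659.55.

£12,659.55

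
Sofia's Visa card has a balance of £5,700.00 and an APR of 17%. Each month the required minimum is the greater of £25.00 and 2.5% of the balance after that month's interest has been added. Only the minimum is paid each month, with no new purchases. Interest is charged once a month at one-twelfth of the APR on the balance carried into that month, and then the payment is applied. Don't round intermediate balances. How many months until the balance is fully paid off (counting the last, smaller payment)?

215 months

Monthly rate r = 17%/12 = 1.41667% = 0.0141667.
While 2.5% of the post-interest balance exceeds £25.00, each month B ← (B·(1+r))·(1 − 0.025), i.e. B shrinks by the factor (1+r)·0.975 = 0.98881.
This holds for months 1–156. Entering month 157 the balance is £985.49; 2.5% of the post-interest balance is now below £25.00, so the flat £25.00 minimum applies from here.
From month 157 a fixed £25.00 at rate r clears £985.49 in 59 more payments. Total: 156 + 59 = 215 months.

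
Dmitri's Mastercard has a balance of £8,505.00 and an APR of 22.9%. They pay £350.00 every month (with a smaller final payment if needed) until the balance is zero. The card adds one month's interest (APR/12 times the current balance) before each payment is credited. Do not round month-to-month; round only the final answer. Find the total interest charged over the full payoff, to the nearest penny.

Monthly rate r = 22.9%/12 = 1.90833% = 0.0190833.
Payoff takes n = ⌈−ln(1 − rB₀/P)/ln(1+r)⌉ = ⌈32.963⌉ = 33 payments; the last is £337.00.
Total paid = 32·£350.00 + £337.00 = £11,537.00.
Total interest = total paid − principal = £11,537.00 − £8,505.00 = £3,032.00.

£3,032.00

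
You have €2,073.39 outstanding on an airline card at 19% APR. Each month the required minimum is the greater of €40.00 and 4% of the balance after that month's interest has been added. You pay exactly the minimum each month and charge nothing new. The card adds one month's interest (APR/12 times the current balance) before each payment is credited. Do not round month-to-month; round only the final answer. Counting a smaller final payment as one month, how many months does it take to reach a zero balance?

62 months

Monthly rate r = 19%/12 = 1.58333% = 0.0158333.
While 4% of the post-interest balance exceeds €40.00, each month B ← (B·(1+r))·(1 − 0.04), i.e. B shrinks by the factor (1+r)·0.96 = 0.9752.
This holds for months 1–30. Entering month 31 the balance is €976.09; 4% of the post-interest balance is now below €40.00, so the flat €40.00 minimum applies from here.
From month 31 a fixed €40.00 at rate r clears €976.09 in 32 more payments. Total: 30 + 32 = 62 months.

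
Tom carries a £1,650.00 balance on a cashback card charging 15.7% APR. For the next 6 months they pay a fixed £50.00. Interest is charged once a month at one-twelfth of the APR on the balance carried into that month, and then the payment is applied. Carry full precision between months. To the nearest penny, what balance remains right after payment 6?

£1,473.85

Monthly rate r = 15.7%/12 = 1.30833% = 0.0130833.
Each month: B ← B·(1+r) − £50.00.
Month 1: interest £21.59; balance after payment £1,621.59.
Month 2: interest £21.22; balance after payment £1,592.80.
Month 3: interest £20.84; balance after payment £1,563.64.
Month 4: interest £20.46; balance after payment £1,534.10.
Month 5: interest £20.07; balance after payment £1,504.17.
Month 6: interest £19.68; balance after payment £1,473.85.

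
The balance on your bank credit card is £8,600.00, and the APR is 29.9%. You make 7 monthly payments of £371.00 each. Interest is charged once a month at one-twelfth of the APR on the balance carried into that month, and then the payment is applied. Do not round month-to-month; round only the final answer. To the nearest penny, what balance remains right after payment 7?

£7,417.49

Monthly rate r = 29.9%/12 = 2.49167% = 0.0249167.
Each month: B ← B·(1+r) − £371.00.
Month 1: interest £214.28; balance after payment £8,443.28.
Month 2: interest £210.38; balance after payment £8,282.66.
Month 3: interest £206.38; balance after payment £8,118.04.
Month 4: interest £202.27; balance after payment £7,949.31.
Month 5: interest £198.07; balance after payment £7,776.38.
Month 6: interest £193.76; balance after payment £7,599.14.
Month 7: interest £189.35; balance after payment £7,417.49.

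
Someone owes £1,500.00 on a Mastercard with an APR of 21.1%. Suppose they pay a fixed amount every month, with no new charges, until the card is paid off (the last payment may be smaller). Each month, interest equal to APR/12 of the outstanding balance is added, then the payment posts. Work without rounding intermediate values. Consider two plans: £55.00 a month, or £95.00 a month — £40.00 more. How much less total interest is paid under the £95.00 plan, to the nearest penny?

£288.05

Monthly rate r = 21.1%/12 = 1.75833% = 0.0175833.
At £55.00/mo: n = ⌈−ln(1 − rB₀/P)/ln(1+r)⌉ = 38 payments (last £25.75); total interest = total paid − £1,500.00 = £560.75.
At £95.00/mo: 19 payments (last £62.70); total interest £272.70.
Interest saved = £560.75 − £272.70 = £288.05.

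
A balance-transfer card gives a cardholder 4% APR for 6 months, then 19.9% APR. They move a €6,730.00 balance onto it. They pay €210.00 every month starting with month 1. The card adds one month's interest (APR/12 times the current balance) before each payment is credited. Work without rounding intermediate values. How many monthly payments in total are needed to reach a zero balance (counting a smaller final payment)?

42 months

Promo months 1–6 at r₀ = 4%/12 = 0.00333333; months 7+ at r₁ = 19.9%/12 = 0.0165833.
After month 6: iterate B ← B·(1+r₀) − €210.00 for 6 months → €5,595.18.
Then at r₁ with €210.00/mo: n₂ = −ln(1 − r₁·B/P)/ln(1+r₁) ≈ 35.45 → 36 more payments.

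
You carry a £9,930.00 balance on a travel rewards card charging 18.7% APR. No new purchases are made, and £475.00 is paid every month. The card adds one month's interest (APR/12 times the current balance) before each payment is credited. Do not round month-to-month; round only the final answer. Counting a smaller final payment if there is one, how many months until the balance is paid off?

Monthly rate r = 18.7%/12 = 1.55833% = 0.0155833.
Recurrence: B ← B·(1+r) − £475.00.
Month 1: interest £154.74; balance after payment £9,609.74.
Month 2: interest £149.75; balance after payment £9,284.49.
Closed form: n = −ln(1 − rB₀/P)/ln(1+r) = −ln(0.67423)/ln(1.01558) ≈ 25.492, so the balance reaches zero during payment 26.

26 payments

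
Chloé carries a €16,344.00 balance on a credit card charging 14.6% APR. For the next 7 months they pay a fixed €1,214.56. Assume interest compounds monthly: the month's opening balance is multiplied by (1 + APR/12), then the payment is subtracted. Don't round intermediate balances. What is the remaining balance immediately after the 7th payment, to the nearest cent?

Monthly rate r = 14.6%/12 = 1.21667% = 0.0121667.
Each month: B ← B·(1+r) − €1,214.56.
Month 1: interest €198.85; balance after payment €15,328.29.
Month 2: interest €186.49; balance after payment €14,300.23.
Month 3: interest €173.99; balance after payment €13,259.65.
Month 4: interest €161.33; balance after payment €12,206.42.
Month 5: interest €148.51; balance after payment €11,140.37.
Month 6: interest €135.54; balance after payment €10,061.35.
Month 7: interest €122.41; balance after payment €8,969.20.

€8,969.20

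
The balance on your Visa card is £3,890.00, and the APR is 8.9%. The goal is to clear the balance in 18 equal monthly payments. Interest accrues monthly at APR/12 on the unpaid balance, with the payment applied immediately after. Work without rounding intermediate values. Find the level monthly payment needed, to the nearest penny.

£231.66

Monthly rate r = 8.9%/12 = 0.741667% = 0.00741667.
Level-payment amortization: P = B₀·r / (1 − (1+r)^(−n)) = 3890.00·0.00741667 / (1 − 1.00742^(−18)).
Denominator 1 − (1+r)^(−18) = 0.124541362.
P = 28.8508 / 0.124541362 ≈ 231.66.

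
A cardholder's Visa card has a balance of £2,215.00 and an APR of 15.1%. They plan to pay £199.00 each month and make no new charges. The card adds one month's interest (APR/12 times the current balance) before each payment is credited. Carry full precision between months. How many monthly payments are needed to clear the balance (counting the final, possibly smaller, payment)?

13 months

Monthly rate r = 15.1%/12 = 1.25833% = 0.0125833.
Recurrence: B ← B·(1+r) − £199.00.
Month 1: interest £27.87; balance after payment £2,043.87.
Month 2: interest £25.72; balance after payment £1,870.59.
Closed form: n = −ln(1 − rB₀/P)/ln(1+r) = −ln(0.85994)/ln(1.01258) ≈ 12.067, so the balance reaches zero during payment 13.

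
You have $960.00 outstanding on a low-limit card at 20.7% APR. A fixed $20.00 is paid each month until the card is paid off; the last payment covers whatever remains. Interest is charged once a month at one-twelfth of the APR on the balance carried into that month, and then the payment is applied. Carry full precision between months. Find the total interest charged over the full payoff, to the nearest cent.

$1,098.45

Monthly rate r = 20.7%/12 = 1.725% = 0.01725.
Payoff takes n = ⌈−ln(1 − rB₀/P)/ln(1+r)⌉ = ⌈102.922⌉ = 103 payments; the last is $18.45.
Total paid = 102·$20.00 + $18.45 = $2,058.45.
Total interest = total paid − principal = $2,058.45 − $960.00 = $1,098.45.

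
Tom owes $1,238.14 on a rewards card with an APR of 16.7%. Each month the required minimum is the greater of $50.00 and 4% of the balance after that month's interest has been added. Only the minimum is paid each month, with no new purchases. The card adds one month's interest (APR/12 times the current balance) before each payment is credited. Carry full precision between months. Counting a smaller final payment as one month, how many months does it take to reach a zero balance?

31 months

Monthly rate r = 16.7%/12 = 1.39167% = 0.0139167.
While 4% of the post-interest balance exceeds $50.00, each month B ← (B·(1+r))·(1 − 0.04), i.e. B shrinks by the factor (1+r)·0.96 = 0.97336.
This holds for months 1–1. Entering month 2 the balance is $1,205.16; 4% of the post-interest balance is now below $50.00, so the flat $50.00 minimum applies from here.
From month 2 a fixed $50.00 at rate r clears $1,205.16 in 30 more payments. Total: 1 + 30 = 31 months.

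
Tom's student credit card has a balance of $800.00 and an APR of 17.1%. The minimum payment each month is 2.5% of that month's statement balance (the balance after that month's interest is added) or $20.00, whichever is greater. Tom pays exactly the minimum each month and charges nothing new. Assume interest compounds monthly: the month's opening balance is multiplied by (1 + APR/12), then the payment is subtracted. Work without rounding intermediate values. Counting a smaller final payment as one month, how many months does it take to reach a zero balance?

Monthly rate r = 17.1%/12 = 1.425% = 0.01425.
While 2.5% of the post-interest balance exceeds $20.00, each month B ← (B·(1+r))·(1 − 0.025), i.e. B shrinks by the factor (1+r)·0.975 = 0.98889.
This holds for months 1–2. Entering month 3 the balance is $782.33; 2.5% of the post-interest balance is now below $20.00, so the flat $20.00 minimum applies from here.
From month 3 a fixed $20.00 at rate r clears $782.33 in 58 more payments. Total: 2 + 58 = 60 months.

60 months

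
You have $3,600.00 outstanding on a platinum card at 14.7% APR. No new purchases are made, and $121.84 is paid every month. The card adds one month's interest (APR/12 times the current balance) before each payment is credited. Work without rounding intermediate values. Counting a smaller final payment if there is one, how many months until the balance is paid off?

Monthly rate r = 14.7%/12 = 1.225% = 0.01225.
Recurrence: B ← B·(1+r) − $121.84.
Month 1: interest $44.10; balance after payment $3,522.26.
Month 2: interest $43.15; balance after payment $3,443.57.
Closed form: n = −ln(1 − rB₀/P)/ln(1+r) = −ln(0.63805)/ln(1.01225) ≈ 36.905, so the balance reaches zero during payment 37.

37 payments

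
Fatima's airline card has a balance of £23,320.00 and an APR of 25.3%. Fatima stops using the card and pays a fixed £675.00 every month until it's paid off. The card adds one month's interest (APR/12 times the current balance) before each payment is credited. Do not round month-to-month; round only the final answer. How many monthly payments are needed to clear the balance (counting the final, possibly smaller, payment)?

Monthly rate r = 25.3%/12 = 2.10833% = 0.0210833.
Recurrence: B ← B·(1+r) − £675.00.
Month 1: interest £491.66; balance after payment £23,136.66.
Month 2: interest £487.80; balance after payment £22,949.46.
Closed form: n = −ln(1 − rB₀/P)/ln(1+r) = −ln(0.27161)/ln(1.02108) ≈ 62.470, so the balance reaches zero during payment 63.

63 months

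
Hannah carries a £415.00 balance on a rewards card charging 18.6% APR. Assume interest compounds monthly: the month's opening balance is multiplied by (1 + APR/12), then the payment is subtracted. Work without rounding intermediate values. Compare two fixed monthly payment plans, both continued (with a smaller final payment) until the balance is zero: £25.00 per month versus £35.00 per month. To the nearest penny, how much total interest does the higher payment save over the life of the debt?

Monthly rate r = 18.6%/12 = 1.55% = 0.0155.
At £25.00/mo: n = ⌈−ln(1 − rB₀/P)/ln(1+r)⌉ = 20 payments (last £8.53); total interest = total paid − £415.00 = £68.53.
At £35.00/mo: 14 payments (last £7.15); total interest £47.15.
Interest saved = £68.53 − £47.15 = £21.38.

£21.38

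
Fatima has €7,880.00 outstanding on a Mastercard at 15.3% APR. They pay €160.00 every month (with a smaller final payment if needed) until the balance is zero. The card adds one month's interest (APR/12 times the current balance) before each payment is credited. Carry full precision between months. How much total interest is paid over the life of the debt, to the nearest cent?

Monthly rate r = 15.3%/12 = 1.275% = 0.01275.
Payoff takes n = ⌈−ln(1 − rB₀/P)/ln(1+r)⌉ = ⌈78.038⌉ = 79 payments; the last is €6.10.
Total paid = 78·€160.00 + €6.10 = €12,486.10.
Total interest = total paid − principal = €12,486.10 − €7,880.00 = €4,606.10.

€4,606.10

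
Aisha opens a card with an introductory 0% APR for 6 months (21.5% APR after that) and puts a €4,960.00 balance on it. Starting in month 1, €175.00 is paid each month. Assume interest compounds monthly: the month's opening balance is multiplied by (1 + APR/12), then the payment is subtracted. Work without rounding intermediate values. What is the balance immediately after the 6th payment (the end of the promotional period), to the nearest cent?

€3,910.00

Promo months 1–6 at r₀ = 0%/12 = 0; months 7+ at r₁ = 21.5%/12 = 0.0179167.
After month 6 (no interest yet): B = €4,960.00 − 6·€175.00 = €3,910.00.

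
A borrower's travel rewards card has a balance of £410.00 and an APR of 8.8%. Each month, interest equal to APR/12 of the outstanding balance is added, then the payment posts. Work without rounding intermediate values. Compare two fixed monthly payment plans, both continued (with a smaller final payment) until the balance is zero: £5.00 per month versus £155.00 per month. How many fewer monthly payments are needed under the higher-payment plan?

123 fewer payments

Monthly rate r = 8.8%/12 = 0.733333% = 0.00733333.
At £5.00/mo: n = ⌈−ln(1 − rB₀/P)/ln(1+r)⌉ = 126 payments (last £4.32); total interest = total paid − £410.00 = £219.32.
At £155.00/mo: 3 payments (last £105.67); total interest £5.67.
Payments saved = 126 − 3 = 123.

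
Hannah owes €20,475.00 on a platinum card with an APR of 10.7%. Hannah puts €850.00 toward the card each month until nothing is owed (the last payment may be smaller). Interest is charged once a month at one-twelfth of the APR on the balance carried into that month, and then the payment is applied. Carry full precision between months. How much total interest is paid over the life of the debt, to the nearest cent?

€2,678.39

Monthly rate r = 10.7%/12 = 0.891667% = 0.00891667.
Payoff takes n = ⌈−ln(1 − rB₀/P)/ln(1+r)⌉ = ⌈27.238⌉ = 28 payments; the last is €203.39.
Total paid = 27·€850.00 + €203.39 = €23,153.39.
Total interest = total paid − principal = €23,153.39 − €20,475.00 = €2,678.39.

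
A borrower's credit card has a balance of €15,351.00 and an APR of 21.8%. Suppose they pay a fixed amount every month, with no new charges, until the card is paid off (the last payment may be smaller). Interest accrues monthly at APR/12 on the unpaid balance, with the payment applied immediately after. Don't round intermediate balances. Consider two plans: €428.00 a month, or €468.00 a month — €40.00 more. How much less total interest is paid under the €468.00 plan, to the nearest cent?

Monthly rate r = 21.8%/12 = 1.81667% = 0.0181667.
At €428.00/mo: n = ⌈−ln(1 − rB₀/P)/ln(1+r)⌉ = 59 payments (last €241.96); total interest = total paid − €15,351.00 = €9,714.96.
At €468.00/mo: 51 payments (last €153.95); total interest €8,202.95.
Interest saved = €9,714.96 − €8,202.95 = €1,512.01.

€1,512.01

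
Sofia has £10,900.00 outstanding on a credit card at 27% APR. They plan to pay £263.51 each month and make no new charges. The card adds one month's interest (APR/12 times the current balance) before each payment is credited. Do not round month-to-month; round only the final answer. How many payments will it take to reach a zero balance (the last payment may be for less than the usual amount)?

120 payments

Monthly rate r = 27%/12 = 2.25% = 0.0225.
Recurrence: B ← B·(1+r) − £263.51.
Month 1: interest £245.25; balance after payment £10,881.74.
Month 2: interest £244.84; balance after payment £10,863.07.
Closed form: n = −ln(1 − rB₀/P)/ln(1+r) = −ln(0.069295)/ln(1.0225) ≈ 119.969, so the balance reaches zero during payment 120.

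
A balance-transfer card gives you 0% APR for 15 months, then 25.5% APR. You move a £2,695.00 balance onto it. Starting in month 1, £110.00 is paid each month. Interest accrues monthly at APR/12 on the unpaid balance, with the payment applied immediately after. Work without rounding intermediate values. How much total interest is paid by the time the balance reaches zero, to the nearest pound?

£135

Promo months 1–15 at r₀ = 0%/12 = 0; months 16+ at r₁ = 25.5%/12 = 0.02125.
After month 15 (no interest yet): B = £2,695.00 − 15·£110.00 = £1,045.00.
Then at r₁ with £110.00/mo: n₂ = −ln(1 − r₁·B/P)/ln(1+r₁) ≈ 10.72 → 11 more payments.
Total paid = 25·£110.00 + £79.83 = £2,829.83; interest = £2,829.83 − £2,695.00 = £134.83.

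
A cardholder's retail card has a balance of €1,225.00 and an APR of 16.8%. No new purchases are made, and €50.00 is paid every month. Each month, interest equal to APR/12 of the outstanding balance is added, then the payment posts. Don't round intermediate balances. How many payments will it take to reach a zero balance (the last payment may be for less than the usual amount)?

31 payments

Monthly rate r = 16.8%/12 = 1.4% = 0.014.
Recurrence: B ← B·(1+r) − €50.00.
Month 1: interest €17.15; balance after payment €1,192.15.
Month 2: interest €16.69; balance after payment €1,158.84.
Closed form: n = −ln(1 − rB₀/P)/ln(1+r) = −ln(0.657)/ln(1.014) ≈ 30.215, so the balance reaches zero during payment 31.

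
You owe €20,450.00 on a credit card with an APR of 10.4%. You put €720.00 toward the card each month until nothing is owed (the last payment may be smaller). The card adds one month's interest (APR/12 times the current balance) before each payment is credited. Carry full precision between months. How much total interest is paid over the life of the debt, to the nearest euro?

Monthly rate r = 10.4%/12 = 0.866667% = 0.00866667.
Payoff takes n = ⌈−ln(1 − rB₀/P)/ln(1+r)⌉ = ⌈32.746⌉ = 33 payments; the last is €537.36.
Total paid = 32·€720.00 + €537.36 = €23,577.36.
Total interest = total paid − principal = €23,577.36 − €20,450.00 = €3,127.36.

€3,127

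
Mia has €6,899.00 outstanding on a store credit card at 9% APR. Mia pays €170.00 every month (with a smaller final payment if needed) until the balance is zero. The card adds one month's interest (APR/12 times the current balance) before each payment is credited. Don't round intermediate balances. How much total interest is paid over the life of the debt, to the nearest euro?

Monthly rate r = 9%/12 = 0.75% = 0.0075.
Payoff takes n = ⌈−ln(1 − rB₀/P)/ln(1+r)⌉ = ⌈48.572⌉ = 49 payments; the last is €97.47.
Total paid = 48·€170.00 + €97.47 = €8,257.47.
Total interest = total paid − principal = €8,257.47 − €6,899.00 = €1,358.47.

€1,358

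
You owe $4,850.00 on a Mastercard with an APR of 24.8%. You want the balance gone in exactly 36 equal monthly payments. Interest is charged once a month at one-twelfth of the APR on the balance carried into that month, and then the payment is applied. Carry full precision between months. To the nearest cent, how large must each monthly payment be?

Monthly rate r = 24.8%/12 = 2.06667% = 0.0206667.
Level-payment amortization: P = B₀·r / (1 − (1+r)^(−n)) = 4850.00·0.0206667 / (1 − 1.02067^(−36)).
Denominator 1 − (1+r)^(−36) = 0.521173188.
P = 100.233 / 0.521173188 ≈ 192.32.

$192.32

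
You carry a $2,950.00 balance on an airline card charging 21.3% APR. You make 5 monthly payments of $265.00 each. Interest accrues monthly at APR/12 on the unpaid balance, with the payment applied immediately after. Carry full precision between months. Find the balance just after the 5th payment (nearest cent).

Monthly rate r = 21.3%/12 = 1.775% = 0.01775.
Each month: B ← B·(1+r) − $265.00.
Month 1: interest $52.36; balance after payment $2,737.36.
Month 2: interest $48.59; balance after payment $2,520.95.
Month 3: interest $44.75; balance after payment $2,300.70.
Month 4: interest $40.84; balance after payment $2,076.53.
Month 5: interest $36.86; balance after payment $1,848.39.

$1,848.39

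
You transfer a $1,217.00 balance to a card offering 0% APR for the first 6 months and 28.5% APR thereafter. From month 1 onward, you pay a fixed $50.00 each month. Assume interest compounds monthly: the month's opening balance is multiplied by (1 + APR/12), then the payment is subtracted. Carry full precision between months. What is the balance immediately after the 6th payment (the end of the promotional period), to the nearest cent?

$917.00

Promo months 1–6 at r₀ = 0%/12 = 0; months 7+ at r₁ = 28.5%/12 = 0.02375.
After month 6 (no interest yet): B = $1,217.00 − 6·$50.00 = $917.00.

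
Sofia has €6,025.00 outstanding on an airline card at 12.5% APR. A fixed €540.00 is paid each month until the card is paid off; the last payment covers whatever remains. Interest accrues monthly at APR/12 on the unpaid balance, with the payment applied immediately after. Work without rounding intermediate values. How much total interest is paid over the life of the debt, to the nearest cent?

Monthly rate r = 12.5%/12 = 1.04167% = 0.0104167.
Payoff takes n = ⌈−ln(1 − rB₀/P)/ln(1+r)⌉ = ⌈11.923⌉ = 12 payments; the last is €498.36.
Total paid = 11·€540.00 + €498.36 = €6,438.36.
Total interest = total paid − principal = €6,438.36 − €6,025.00 = €413.36.

€413.36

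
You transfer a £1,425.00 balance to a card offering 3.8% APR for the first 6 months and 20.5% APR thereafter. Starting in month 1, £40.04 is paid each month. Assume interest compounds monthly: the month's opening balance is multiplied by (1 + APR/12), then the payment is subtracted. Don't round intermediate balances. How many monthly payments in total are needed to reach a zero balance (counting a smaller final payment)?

49 months

Promo months 1–6 at r₀ = 3.8%/12 = 0.00316667; months 7+ at r₁ = 20.5%/12 = 0.0170833.
After month 6: iterate B ← B·(1+r₀) − £40.04 for 6 months → £1,210.14.
Then at r₁ with £40.04/mo: n₂ = −ln(1 − r₁·B/P)/ln(1+r₁) ≈ 42.88 → 43 more payments.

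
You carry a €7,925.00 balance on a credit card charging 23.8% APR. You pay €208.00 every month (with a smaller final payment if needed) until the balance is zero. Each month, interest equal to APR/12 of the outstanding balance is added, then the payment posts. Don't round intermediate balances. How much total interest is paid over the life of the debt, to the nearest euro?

Monthly rate r = 23.8%/12 = 1.98333% = 0.0198333.
Payoff takes n = ⌈−ln(1 − rB₀/P)/ln(1+r)⌉ = ⌈71.756⌉ = 72 payments; the last is €157.63.
Total paid = 71·€208.00 + €157.63 = €14,925.63.
Total interest = total paid − principal = €14,925.63 − €7,925.00 = €7,000.63.

€7,001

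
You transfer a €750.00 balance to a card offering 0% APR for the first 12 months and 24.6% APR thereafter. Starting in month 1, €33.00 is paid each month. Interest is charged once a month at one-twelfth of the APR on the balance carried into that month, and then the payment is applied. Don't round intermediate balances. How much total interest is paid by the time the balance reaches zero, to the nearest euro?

€50

Promo months 1–12 at r₀ = 0%/12 = 0; months 13+ at r₁ = 24.6%/12 = 0.0205.
After month 12 (no interest yet): B = €750.00 − 12·€33.00 = €354.00.
Then at r₁ with €33.00/mo: n₂ = −ln(1 − r₁·B/P)/ln(1+r₁) ≈ 12.24 → 13 more payments.
Total paid = 24·€33.00 + €7.92 = €799.92; interest = €799.92 − €750.00 = €49.92.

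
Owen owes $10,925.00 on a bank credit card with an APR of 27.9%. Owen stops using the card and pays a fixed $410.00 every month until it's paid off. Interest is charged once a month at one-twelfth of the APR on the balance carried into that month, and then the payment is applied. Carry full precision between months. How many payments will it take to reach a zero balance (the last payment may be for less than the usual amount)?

43 payments

Monthly rate r = 27.9%/12 = 2.325% = 0.02325.
Recurrence: B ← B·(1+r) − $410.00.
Month 1: interest $254.01; balance after payment $10,769.01.
Month 2: interest $250.38; balance after payment $10,609.39.
Closed form: n = −ln(1 − rB₀/P)/ln(1+r) = −ln(0.38047)/ln(1.02325) ≈ 42.044, so the balance reaches zero during payment 43.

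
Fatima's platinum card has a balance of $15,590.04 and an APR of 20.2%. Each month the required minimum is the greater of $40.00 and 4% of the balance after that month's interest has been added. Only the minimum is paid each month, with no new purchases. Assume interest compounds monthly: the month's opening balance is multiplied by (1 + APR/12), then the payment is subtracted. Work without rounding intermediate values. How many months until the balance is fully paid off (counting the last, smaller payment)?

147 months

Monthly rate r = 20.2%/12 = 1.68333% = 0.0168333.
While 4% of the post-interest balance exceeds $40.00, each month B ← (B·(1+r))·(1 − 0.04), i.e. B shrinks by the factor (1+r)·0.96 = 0.97616.
This holds for months 1–115. Entering month 116 the balance is $972.22; 4% of the post-interest balance is now below $40.00, so the flat $40.00 minimum applies from here.
From month 116 a fixed $40.00 at rate r clears $972.22 in 32 more payments. Total: 115 + 32 = 147 months.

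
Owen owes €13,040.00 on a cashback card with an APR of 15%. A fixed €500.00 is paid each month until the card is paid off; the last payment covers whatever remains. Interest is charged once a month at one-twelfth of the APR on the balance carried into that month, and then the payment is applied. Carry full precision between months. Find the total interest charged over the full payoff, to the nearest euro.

€2,840

Monthly rate r = 15%/12 = 1.25% = 0.0125.
Payoff takes n = ⌈−ln(1 − rB₀/P)/ln(1+r)⌉ = ⌈31.759⌉ = 32 payments; the last is €380.00.
Total paid = 31·€500.00 + €380.00 = €15,880.00.
Total interest = total paid − principal = €15,880.00 − €13,040.00 = €2,840.00.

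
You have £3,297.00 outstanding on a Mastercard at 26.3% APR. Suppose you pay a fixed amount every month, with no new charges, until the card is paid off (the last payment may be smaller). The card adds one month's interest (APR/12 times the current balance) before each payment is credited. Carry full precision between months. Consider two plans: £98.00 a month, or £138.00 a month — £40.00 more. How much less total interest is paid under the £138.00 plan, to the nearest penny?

£1,323.04

Monthly rate r = 26.3%/12 = 2.19167% = 0.0219167.
At £98.00/mo: n = ⌈−ln(1 − rB₀/P)/ln(1+r)⌉ = 62 payments (last £65.40); total interest = total paid − £3,297.00 = £2,746.40.
At £138.00/mo: 35 payments (last £28.36); total interest £1,423.36.
Interest saved = £2,746.40 − £1,423.36 = £1,323.04.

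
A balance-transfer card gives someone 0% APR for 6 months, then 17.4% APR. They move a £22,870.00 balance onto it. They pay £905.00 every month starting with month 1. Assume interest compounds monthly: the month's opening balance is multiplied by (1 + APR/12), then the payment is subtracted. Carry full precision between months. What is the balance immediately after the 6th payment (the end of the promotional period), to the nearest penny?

Promo months 1–6 at r₀ = 0%/12 = 0; months 7+ at r₁ = 17.4%/12 = 0.0145.
After month 6 (no interest yet): B = £22,870.00 − 6·£905.00 = £17,440.00.

£17,440.00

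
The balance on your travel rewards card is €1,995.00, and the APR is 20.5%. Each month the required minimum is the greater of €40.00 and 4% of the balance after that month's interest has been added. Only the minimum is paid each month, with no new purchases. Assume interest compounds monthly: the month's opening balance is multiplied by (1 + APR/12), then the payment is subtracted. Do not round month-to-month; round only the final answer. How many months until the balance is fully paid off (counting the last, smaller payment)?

62 months

Monthly rate r = 20.5%/12 = 1.70833% = 0.0170833.
While 4% of the post-interest balance exceeds €40.00, each month B ← (B·(1+r))·(1 − 0.04), i.e. B shrinks by the factor (1+r)·0.96 = 0.9764.
This holds for months 1–30. Entering month 31 the balance is €974.49; 4% of the post-interest balance is now below €40.00, so the flat €40.00 minimum applies from here.
From month 31 a fixed €40.00 at rate r clears €974.49 in 32 more payments. Total: 30 + 32 = 62 months.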